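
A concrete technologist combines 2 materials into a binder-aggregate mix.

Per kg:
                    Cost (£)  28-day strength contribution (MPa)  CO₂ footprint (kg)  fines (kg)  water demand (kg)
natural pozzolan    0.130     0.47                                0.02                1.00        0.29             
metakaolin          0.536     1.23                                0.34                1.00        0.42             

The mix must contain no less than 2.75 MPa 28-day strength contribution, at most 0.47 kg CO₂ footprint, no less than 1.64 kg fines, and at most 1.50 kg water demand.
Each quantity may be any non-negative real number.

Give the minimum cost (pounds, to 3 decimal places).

£0.874

This is a linear program. Let x1 = kg of natural pozzolan, x2 = kg of metakaolin.
Minimize 0.13x1 + 0.536x2 with:
  0.47x1 + 1.23x2 ≥ 2.75   (28-day strength contribution)
  0.02x1 + 0.34x2 ≤ 0.47   (CO₂ footprint)
  1x1 + 1x2 ≥ 1.64   (fines)
  0.29x1 + 0.42x2 ≤ 1.5   (water demand)
  x1, x2 ≥ 0.
Both inputs are positive at the optimum. Binding constraints: 28-day strength contribution and water demand.
Optimal quantities: natural pozzolan = 4.331 kg, metakaolin = 0.5807 kg.
Hence cost = 0.13·4.331 + 0.536·0.5807 = £0.87429.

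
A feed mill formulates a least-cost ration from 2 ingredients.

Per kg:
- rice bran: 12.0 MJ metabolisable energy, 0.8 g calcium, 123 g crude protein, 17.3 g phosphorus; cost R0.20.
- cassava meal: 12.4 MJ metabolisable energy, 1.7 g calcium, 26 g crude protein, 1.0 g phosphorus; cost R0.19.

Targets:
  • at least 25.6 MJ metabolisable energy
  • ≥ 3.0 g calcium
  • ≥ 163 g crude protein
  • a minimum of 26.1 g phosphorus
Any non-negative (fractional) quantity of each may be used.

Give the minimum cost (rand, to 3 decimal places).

Let x1 = kg of rice bran, x2 = kg of cassava meal.
Minimise 0.2x1 + 0.19x2 subject to:
  12x1 + 12.4x2 ≥ 25.6   (metabolisable energy)
  0.8x1 + 1.7x2 ≥ 3   (calcium)
  123x1 + 26x2 ≥ 163   (crude protein)
  17.3x1 + 1x2 ≥ 26.1   (phosphorus)
  x1, x2 ≥ 0.
Both inputs are positive at the optimum. The calcium and phosphorus requirements are met with equality.
Solving gives x1 = 1.446, x2 = 1.084.
Objective = 0.2·1.446 + 0.19·1.084 = 0.49516.

R0.495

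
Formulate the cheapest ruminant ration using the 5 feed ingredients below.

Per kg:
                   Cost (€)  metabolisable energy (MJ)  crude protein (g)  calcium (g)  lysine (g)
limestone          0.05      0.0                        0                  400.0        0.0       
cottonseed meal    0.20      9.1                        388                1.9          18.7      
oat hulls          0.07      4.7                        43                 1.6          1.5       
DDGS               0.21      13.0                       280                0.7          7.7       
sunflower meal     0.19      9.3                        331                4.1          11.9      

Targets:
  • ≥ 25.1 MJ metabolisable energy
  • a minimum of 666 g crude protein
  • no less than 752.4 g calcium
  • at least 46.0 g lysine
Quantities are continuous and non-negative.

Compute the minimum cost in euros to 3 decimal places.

€0.622

This is a linear program. Let x1 = kg of limestone, x2 = kg of cottonseed meal, x3 = kg of oat hulls, x4 = kg of DDGS, x5 = kg of sunflower meal.
min 0.05x1 + 0.2x2 + 0.07x3 + 0.21x4 + 0.19x5 with:
  9.1x2 + 4.7x3 + 13x4 + 9.3x5 ≥ 25.1   (metabolisable energy)
  388x2 + 43x3 + 280x4 + 331x5 ≥ 666   (crude protein)
  400x1 + 1.9x2 + 1.6x3 + 0.7x4 + 4.1x5 ≥ 752.4   (calcium)
  18.7x2 + 1.5x3 + 7.7x4 + 11.9x5 ≥ 46   (lysine)
  x1, x2, x3, x4, x5 ≥ 0.
At the optimum only limestone, cottonseed meal, oat hulls are positive (DDGS, sunflower meal = 0). Binding constraints: metabolisable energy, calcium, lysine.
Optimal quantities: limestone = 1.867 kg, cottonseed meal = 2.405 kg, oat hulls = 0.6839 kg.
Hence cost = 0.05·1.867 + 0.2·2.405 + 0.07·0.6839 = €0.62222.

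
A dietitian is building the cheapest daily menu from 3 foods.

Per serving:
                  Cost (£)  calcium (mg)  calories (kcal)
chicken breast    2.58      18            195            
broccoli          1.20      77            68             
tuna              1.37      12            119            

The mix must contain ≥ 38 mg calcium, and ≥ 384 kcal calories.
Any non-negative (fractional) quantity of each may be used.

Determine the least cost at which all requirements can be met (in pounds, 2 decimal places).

Set it up as a linear program. Let x1 = servings of chicken breast, x2 = servings of broccoli, x3 = servings of tuna.
min 2.58x1 + 1.2x2 + 1.37x3 with:
  18x1 + 77x2 + 12x3 ≥ 38   (calcium)
  195x1 + 68x2 + 119x3 ≥ 384   (calories)
  x1, x2, x3 ≥ 0.
The cheapest feasible vertex uses only tuna; chicken breast, broccoli are not used. The calories requirement is met with equality.
Optimal quantities: tuna = 3.227 servings.
Hence cost = 1.37·3.227 = £4.4210.

£4.42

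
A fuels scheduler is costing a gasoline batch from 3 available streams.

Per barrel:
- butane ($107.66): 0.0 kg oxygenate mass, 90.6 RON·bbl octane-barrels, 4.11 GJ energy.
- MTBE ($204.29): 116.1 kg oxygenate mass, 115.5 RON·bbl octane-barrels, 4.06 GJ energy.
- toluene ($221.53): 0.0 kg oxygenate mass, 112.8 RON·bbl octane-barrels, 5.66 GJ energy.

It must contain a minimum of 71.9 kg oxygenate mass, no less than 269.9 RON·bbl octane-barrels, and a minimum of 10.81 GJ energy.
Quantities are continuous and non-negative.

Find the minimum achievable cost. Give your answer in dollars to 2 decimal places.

Treat it as an LP. Let x1 = barrels of butane, x2 = barrels of MTBE, x3 = barrels of toluene.
min 107.66x1 + 204.29x2 + 221.53x3 s.t.:
  116.1x2 ≥ 71.9   (oxygenate mass)
  90.6x1 + 115.5x2 + 112.8x3 ≥ 269.9   (octane-barrels)
  4.11x1 + 4.06x2 + 5.66x3 ≥ 10.81   (energy)
  x1, x2, x3 ≥ 0.
At the optimum only butane, MTBE are positive (toluene = 0). Binding constraints: oxygenate mass and octane-barrels.
Optimal quantities: butane = 2.1895 barrels, MTBE = 0.61929 barrels.
Hence cost = 107.66·2.1895 + 204.29·0.61929 = $362.2363.

$362.24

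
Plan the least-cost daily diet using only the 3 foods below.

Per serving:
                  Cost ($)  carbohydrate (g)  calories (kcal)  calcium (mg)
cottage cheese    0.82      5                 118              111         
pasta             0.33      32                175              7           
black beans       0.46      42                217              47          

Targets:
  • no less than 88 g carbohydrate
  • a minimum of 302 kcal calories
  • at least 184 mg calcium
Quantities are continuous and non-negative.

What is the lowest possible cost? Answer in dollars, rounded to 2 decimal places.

Let x1 = servings of cottage cheese, x2 = servings of pasta, x3 = servings of black beans.
Minimise 0.82x1 + 0.33x2 + 0.46x3 s.t.:
  5x1 + 32x2 + 42x3 ≥ 88   (carbohydrate)
  118x1 + 175x2 + 217x3 ≥ 302   (calories)
  111x1 + 7x2 + 47x3 ≥ 184   (calcium)
  x1, x2, x3 ≥ 0.
The optimal basis is {cottage cheese, black beans}; pasta drops out. There the carbohydrate and calcium constraints are tight.
That vertex is x1 = 0.8114, x3 = 1.999.
Objective = 0.82·0.8114 + 0.46·1.999 = 1.5849.

$1.58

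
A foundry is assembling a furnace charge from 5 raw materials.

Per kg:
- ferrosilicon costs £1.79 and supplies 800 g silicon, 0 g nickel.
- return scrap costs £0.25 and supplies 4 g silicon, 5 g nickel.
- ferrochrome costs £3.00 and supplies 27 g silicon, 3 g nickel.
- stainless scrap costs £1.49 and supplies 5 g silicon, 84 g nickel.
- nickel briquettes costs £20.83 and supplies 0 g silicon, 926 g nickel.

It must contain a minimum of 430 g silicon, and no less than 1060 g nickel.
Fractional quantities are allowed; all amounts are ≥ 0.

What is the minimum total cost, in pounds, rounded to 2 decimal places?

Treat it as an LP. Let x1 = kg of ferrosilicon, x2 = kg of return scrap, x3 = kg of ferrochrome, x4 = kg of stainless scrap, x5 = kg of nickel briquettes.
Minimise 1.79x1 + 0.25x2 + 3x3 + 1.49x4 + 20.83x5 subject to:
  800x1 + 4x2 + 27x3 + 5x4 ≥ 430   (silicon)
  5x2 + 3x3 + 84x4 + 926x5 ≥ 1060   (nickel)
  x1, x2, x3, x4, x5 ≥ 0.
The minimum-cost mix takes nothing from return scrap, ferrochrome, nickel briquettes — only ferrosilicon, stainless scrap. There the silicon and nickel constraints are tight.
So ferrosilicon = 0.4586 kg, stainless scrap = 12.62 kg.
Cost = 1.79·0.4586 + 1.49·12.62 = 19.6247.

£19.62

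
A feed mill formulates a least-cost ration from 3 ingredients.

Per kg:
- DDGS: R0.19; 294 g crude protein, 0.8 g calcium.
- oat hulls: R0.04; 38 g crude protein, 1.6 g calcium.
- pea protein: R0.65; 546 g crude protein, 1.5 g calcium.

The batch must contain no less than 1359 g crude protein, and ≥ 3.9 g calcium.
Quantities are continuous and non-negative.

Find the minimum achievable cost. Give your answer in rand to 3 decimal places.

R0.880

Let x1 = kg of DDGS, x2 = kg of oat hulls, x3 = kg of pea protein.
min 0.19x1 + 0.04x2 + 0.65x3 subject to:
  294x1 + 38x2 + 546x3 ≥ 1359   (crude protein)
  0.8x1 + 1.6x2 + 1.5x3 ≥ 3.9   (calcium)
  x1, x2, x3 ≥ 0.
The minimum-cost mix takes nothing from pea protein — only DDGS, oat hulls. There the crude protein and calcium constraints are tight.
Optimal quantities: DDGS = 4.605 kg, oat hulls = 0.135 kg.
Objective = 0.19·4.605 + 0.04·0.135 = 0.88035.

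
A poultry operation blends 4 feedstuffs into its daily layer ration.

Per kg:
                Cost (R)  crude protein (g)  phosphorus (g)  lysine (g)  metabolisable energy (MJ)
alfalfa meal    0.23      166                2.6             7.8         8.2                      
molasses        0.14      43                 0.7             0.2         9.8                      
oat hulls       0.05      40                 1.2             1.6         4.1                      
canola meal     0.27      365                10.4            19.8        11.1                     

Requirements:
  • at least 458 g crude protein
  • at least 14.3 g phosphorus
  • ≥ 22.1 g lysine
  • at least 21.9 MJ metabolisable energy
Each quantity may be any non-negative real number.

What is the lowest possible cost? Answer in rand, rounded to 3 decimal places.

Set it up as a linear program. Let x1 = kg of alfalfa meal, x2 = kg of molasses, x3 = kg of oat hulls, x4 = kg of canola meal.
Minimise 0.23x1 + 0.14x2 + 0.05x3 + 0.27x4 subject to:
  166x1 + 43x2 + 40x3 + 365x4 ≥ 458   (crude protein)
  2.6x1 + 0.7x2 + 1.2x3 + 10.4x4 ≥ 14.3   (phosphorus)
  7.8x1 + 0.2x2 + 1.6x3 + 19.8x4 ≥ 22.1   (lysine)
  8.2x1 + 9.8x2 + 4.1x3 + 11.1x4 ≥ 21.9   (metabolisable energy)
  x1, x2, x3, x4 ≥ 0.
The cheapest feasible vertex uses only oat hulls, canola meal; alfalfa meal, molasses are not used. There the phosphorus and metabolisable energy constraints are tight.
That vertex is x3 = 2.354, x4 = 1.103.
Total cost: 0.05·2.354 + 0.27·1.103 = 0.41551.

R0.416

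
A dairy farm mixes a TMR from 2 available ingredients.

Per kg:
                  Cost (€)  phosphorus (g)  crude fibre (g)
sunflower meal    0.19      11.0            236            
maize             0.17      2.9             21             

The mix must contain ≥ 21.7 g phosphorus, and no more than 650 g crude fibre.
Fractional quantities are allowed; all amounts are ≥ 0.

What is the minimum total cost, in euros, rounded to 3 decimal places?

€0.375

Treat it as an LP. Let x1 = kg of sunflower meal, x2 = kg of maize.
min 0.19x1 + 0.17x2 subject to:
  11x1 + 2.9x2 ≥ 21.7   (phosphorus)
  236x1 + 21x2 ≤ 650   (crude fibre)
  x1, x2 ≥ 0.
The optimal basis is {sunflower meal}; maize drops out. There the phosphorus constraint is tight.
So sunflower meal = 1.973 kg.
Cost = 0.19·1.973 = 0.37487.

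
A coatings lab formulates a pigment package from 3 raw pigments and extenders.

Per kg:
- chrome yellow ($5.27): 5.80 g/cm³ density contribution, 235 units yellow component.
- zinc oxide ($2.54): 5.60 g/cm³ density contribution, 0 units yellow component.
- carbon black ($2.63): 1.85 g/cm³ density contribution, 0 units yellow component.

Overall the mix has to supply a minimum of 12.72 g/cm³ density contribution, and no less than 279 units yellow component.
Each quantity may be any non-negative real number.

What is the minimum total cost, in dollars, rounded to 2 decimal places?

Let x1 = kg of chrome yellow, x2 = kg of zinc oxide, x3 = kg of carbon black.
Minimise 5.27x1 + 2.54x2 + 2.63x3 subject to:
  5.8x1 + 5.6x2 + 1.85x3 ≥ 12.72   (density contribution)
  235x1 ≥ 279   (yellow component)
  x1, x2, x3 ≥ 0.
At the optimum only chrome yellow, zinc oxide are positive (carbon black = 0). The density contribution and yellow component requirements are met with equality.
Solving gives x1 = 1.187, x2 = 1.042.
Objective = 5.27·1.187 + 2.54·1.042 = 8.9022.

$8.90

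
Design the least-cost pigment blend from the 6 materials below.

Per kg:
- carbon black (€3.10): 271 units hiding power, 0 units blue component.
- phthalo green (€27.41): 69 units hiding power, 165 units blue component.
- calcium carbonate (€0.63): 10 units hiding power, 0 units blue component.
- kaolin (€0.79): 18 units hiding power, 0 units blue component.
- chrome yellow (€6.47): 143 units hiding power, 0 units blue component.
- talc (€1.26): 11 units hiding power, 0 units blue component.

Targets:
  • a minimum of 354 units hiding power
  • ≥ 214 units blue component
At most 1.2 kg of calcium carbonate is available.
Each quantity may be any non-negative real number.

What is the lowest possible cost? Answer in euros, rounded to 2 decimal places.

€38.58

Treat it as an LP. Let x1 = kg of carbon black, x2 = kg of phthalo green, x3 = kg of calcium carbonate, x4 = kg of kaolin, x5 = kg of chrome yellow, x6 = kg of talc.
Minimise 3.1x1 + 27.41x2 + 0.63x3 + 0.79x4 + 6.47x5 + 1.26x6 with:
  271x1 + 69x2 + 10x3 + 18x4 + 143x5 + 11x6 ≥ 354   (hiding power)
  165x2 ≥ 214   (blue component)
  x3 ≤ 1.2
  x1, x2, x3, x4, x5, x6 ≥ 0.
The minimum-cost mix takes nothing from calcium carbonate, kaolin, chrome yellow, talc — only carbon black, phthalo green. Binding constraints: hiding power and blue component.
Solving gives x1 = 0.976, x2 = 1.297.
Hence cost = 3.1·0.976 + 27.41·1.297 = €38.5764.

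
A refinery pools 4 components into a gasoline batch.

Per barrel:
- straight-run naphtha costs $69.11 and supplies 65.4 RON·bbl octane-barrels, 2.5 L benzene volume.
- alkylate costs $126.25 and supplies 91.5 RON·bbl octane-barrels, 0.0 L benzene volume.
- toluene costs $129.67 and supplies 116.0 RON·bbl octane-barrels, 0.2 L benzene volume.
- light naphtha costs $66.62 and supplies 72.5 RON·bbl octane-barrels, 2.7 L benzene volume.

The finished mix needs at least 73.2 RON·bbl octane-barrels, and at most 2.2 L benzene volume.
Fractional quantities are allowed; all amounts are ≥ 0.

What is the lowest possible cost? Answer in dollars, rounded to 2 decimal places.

$70.21

Treat it as an LP. Let x1 = barrels of straight-run naphtha, x2 = barrels of alkylate, x3 = barrels of toluene, x4 = barrels of light naphtha.
Minimise 69.11x1 + 126.25x2 + 129.67x3 + 66.62x4 s.t.:
  65.4x1 + 91.5x2 + 116x3 + 72.5x4 ≥ 73.2   (octane-barrels)
  2.5x1 + 0.2x3 + 2.7x4 ≤ 2.2   (benzene volume)
  x1, x2, x3, x4 ≥ 0.
The cheapest feasible vertex uses only toluene, light naphtha; straight-run naphtha, alkylate are not used. The octane-barrels and benzene volume requirements are met with equality.
That vertex is x3 = 0.1277, x4 = 0.8054.
Cost = 129.67·0.1277 + 66.62·0.8054 = 70.2146.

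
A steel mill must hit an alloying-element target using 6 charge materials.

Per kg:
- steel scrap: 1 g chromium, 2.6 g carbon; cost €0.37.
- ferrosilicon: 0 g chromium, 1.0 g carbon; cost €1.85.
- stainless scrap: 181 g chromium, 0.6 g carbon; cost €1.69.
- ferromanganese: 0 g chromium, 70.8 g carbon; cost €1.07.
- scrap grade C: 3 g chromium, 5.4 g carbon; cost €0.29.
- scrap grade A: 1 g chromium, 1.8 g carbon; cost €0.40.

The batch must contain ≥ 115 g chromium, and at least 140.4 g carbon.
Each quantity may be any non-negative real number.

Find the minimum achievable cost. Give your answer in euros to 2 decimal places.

€3.19

Let x1 = kg of steel scrap, x2 = kg of ferrosilicon, x3 = kg of stainless scrap, x4 = kg of ferromanganese, x5 = kg of scrap grade C, x6 = kg of scrap grade A.
min 0.37x1 + 1.85x2 + 1.69x3 + 1.07x4 + 0.29x5 + 0.4x6 s.t.:
  1x1 + 181x3 + 3x5 + 1x6 ≥ 115   (chromium)
  2.6x1 + 1x2 + 0.6x3 + 70.8x4 + 5.4x5 + 1.8x6 ≥ 140.4   (carbon)
  x1, x2, x3, x4, x5, x6 ≥ 0.
The cheapest feasible vertex uses only stainless scrap, ferromanganese; steel scrap, ferrosilicon, scrap grade C, scrap grade A are not used. The chromium and carbon requirements are met with equality.
Optimal quantities: stainless scrap = 0.6354 kg, ferromanganese = 1.978 kg.
Objective = 1.69·0.6354 + 1.07·1.978 = 3.1903.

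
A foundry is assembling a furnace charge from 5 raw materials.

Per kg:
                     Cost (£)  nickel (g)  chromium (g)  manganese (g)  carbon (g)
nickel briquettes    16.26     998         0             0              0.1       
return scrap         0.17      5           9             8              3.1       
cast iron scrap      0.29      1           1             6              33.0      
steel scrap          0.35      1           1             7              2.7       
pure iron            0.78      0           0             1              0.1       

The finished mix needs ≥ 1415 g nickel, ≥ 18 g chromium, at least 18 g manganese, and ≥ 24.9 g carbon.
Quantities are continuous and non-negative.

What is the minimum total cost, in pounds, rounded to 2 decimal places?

£23.38

Set it up as a linear program. Let x1 = kg of nickel briquettes, x2 = kg of return scrap, x3 = kg of cast iron scrap, x4 = kg of steel scrap, x5 = kg of pure iron.
min 16.26x1 + 0.17x2 + 0.29x3 + 0.35x4 + 0.78x5 subject to:
  998x1 + 5x2 + 1x3 + 1x4 ≥ 1415   (nickel)
  9x2 + 1x3 + 1x4 ≥ 18   (chromium)
  8x2 + 6x3 + 7x4 + 1x5 ≥ 18   (manganese)
  0.1x1 + 3.1x2 + 33x3 + 2.7x4 + 0.1x5 ≥ 24.9   (carbon)
  x1, x2, x3, x4, x5 ≥ 0.
The minimum-cost mix takes nothing from steel scrap, pure iron — only nickel briquettes, return scrap, cast iron scrap. Binding constraints: nickel, chromium, carbon.
That vertex is x1 = 1.4076, x2 = 1.9369, x3 = 0.56833.
Total cost: 16.26·1.4076 + 0.17·1.9369 + 0.29·0.56833 = 23.3817.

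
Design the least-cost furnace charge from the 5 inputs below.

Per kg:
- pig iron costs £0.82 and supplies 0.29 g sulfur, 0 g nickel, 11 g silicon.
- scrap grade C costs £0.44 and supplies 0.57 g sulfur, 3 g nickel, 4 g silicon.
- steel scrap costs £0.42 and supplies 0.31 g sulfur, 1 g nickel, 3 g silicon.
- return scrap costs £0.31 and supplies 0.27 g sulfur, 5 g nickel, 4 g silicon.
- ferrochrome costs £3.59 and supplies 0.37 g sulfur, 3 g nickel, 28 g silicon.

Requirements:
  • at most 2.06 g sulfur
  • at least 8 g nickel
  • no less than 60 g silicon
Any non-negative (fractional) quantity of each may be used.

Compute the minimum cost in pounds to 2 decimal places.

£4.49

Let x1 = kg of pig iron, x2 = kg of scrap grade C, x3 = kg of steel scrap, x4 = kg of return scrap, x5 = kg of ferrochrome.
min 0.82x1 + 0.44x2 + 0.42x3 + 0.31x4 + 3.59x5 with:
  0.29x1 + 0.57x2 + 0.31x3 + 0.27x4 + 0.37x5 ≤ 2.06   (sulfur)
  3x2 + 1x3 + 5x4 + 3x5 ≥ 8   (nickel)
  11x1 + 4x2 + 3x3 + 4x4 + 28x5 ≥ 60   (silicon)
  x1, x2, x3, x4, x5 ≥ 0.
The cheapest feasible vertex uses only pig iron, return scrap; scrap grade C, steel scrap, ferrochrome are not used. Binding constraints: nickel and silicon.
So pig iron = 4.873 kg, return scrap = 1.6 kg.
Total cost: 0.82·4.873 + 0.31·1.6 = 4.4919.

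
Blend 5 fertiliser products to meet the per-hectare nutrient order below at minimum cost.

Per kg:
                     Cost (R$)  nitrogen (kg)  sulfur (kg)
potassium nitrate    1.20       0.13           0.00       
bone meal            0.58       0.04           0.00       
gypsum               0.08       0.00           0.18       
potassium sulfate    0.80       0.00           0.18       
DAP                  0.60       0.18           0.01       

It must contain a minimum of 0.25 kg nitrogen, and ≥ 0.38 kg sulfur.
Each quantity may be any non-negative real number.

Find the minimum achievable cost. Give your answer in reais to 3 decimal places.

Treat it as an LP. Let x1 = kg of potassium nitrate, x2 = kg of bone meal, x3 = kg of gypsum, x4 = kg of potassium sulfate, x5 = kg of DAP.
Minimize 1.2x1 + 0.58x2 + 0.08x3 + 0.8x4 + 0.6x5 s.t.:
  0.13x1 + 0.04x2 + 0.18x5 ≥ 0.25   (nitrogen)
  0.18x3 + 0.18x4 + 0.01x5 ≥ 0.38   (sulfur)
  x1, x2, x3, x4, x5 ≥ 0.
The cheapest feasible vertex uses only gypsum, DAP; potassium nitrate, bone meal, potassium sulfate are not used. There the nitrogen and sulfur constraints are tight.
So gypsum = 2.034 kg, DAP = 1.389 kg.
Objective = 0.08·2.034 + 0.6·1.389 = 0.99612.

R$0.996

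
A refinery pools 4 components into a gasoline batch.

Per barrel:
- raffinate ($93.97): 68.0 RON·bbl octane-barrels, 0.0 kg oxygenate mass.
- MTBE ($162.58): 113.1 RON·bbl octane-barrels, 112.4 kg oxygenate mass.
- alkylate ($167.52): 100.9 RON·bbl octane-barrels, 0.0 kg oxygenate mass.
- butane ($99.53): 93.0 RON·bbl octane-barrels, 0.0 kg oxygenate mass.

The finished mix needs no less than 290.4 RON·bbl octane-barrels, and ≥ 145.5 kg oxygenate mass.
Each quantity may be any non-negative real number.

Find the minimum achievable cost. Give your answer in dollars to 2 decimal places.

Set it up as a linear program. Let x1 = barrels of raffinate, x2 = barrels of MTBE, x3 = barrels of alkylate, x4 = barrels of butane.
Minimise 93.97x1 + 162.58x2 + 167.52x3 + 99.53x4 s.t.:
  68x1 + 113.1x2 + 100.9x3 + 93x4 ≥ 290.4   (octane-barrels)
  112.4x2 ≥ 145.5   (oxygenate mass)
  x1, x2, x3, x4 ≥ 0.
At the optimum only MTBE, butane are positive (raffinate, alkylate = 0). The octane-barrels and oxygenate mass requirements are met with equality.
Solving gives x2 = 1.2945, x4 = 1.5483.
Hence cost = 162.58·1.2945 + 99.53·1.5483 = $364.5621.

$364.56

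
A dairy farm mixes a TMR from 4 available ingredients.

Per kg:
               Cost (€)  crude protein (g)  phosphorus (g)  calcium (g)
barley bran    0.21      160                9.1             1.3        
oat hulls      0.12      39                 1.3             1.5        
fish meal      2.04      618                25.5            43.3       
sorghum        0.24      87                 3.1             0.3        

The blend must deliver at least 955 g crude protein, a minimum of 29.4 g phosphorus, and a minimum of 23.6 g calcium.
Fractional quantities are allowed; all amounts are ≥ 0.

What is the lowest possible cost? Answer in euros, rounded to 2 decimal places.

Let x1 = kg of barley bran, x2 = kg of oat hulls, x3 = kg of fish meal, x4 = kg of sorghum.
Minimize 0.21x1 + 0.12x2 + 2.04x3 + 0.24x4 s.t.:
  160x1 + 39x2 + 618x3 + 87x4 ≥ 955   (crude protein)
  9.1x1 + 1.3x2 + 25.5x3 + 3.1x4 ≥ 29.4   (phosphorus)
  1.3x1 + 1.5x2 + 43.3x3 + 0.3x4 ≥ 23.6   (calcium)
  x1, x2, x3, x4 ≥ 0.
The optimal basis is {barley bran, fish meal}; oat hulls, sorghum drop out. Binding constraints: crude protein and calcium.
So barley bran = 4.37 kg, fish meal = 0.4138 kg.
Cost = 0.21·4.37 + 2.04·0.4138 = 1.7619.

€1.76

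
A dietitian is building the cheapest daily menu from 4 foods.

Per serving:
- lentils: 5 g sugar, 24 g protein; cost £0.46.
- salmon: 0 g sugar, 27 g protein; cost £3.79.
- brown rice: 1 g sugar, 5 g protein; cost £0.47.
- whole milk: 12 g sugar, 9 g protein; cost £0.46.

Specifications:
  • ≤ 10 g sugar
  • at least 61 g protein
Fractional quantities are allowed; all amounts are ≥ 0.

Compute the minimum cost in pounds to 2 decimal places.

Treat it as an LP. Let x1 = servings of lentils, x2 = servings of salmon, x3 = servings of brown rice, x4 = servings of whole milk.
Minimise 0.46x1 + 3.79x2 + 0.47x3 + 0.46x4 s.t.:
  5x1 + 1x3 + 12x4 ≤ 10   (sugar)
  24x1 + 27x2 + 5x3 + 9x4 ≥ 61   (protein)
  x1, x2, x3, x4 ≥ 0.
The optimal basis is {lentils, salmon}; brown rice, whole milk drop out. There the sugar and protein constraints are tight.
Solving gives x1 = 2, x2 = 0.4815.
Objective = 0.46·2 + 3.79·0.4815 = 2.7449.

£2.74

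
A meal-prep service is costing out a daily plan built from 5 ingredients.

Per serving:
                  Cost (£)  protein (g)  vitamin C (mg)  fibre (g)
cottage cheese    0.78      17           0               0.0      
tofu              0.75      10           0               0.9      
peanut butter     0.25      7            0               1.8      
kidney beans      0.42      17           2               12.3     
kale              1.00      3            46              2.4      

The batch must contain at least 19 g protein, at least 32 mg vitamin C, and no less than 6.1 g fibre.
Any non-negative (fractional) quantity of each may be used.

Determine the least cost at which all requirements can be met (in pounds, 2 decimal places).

Treat it as an LP. Let x1 = servings of cottage cheese, x2 = servings of tofu, x3 = servings of peanut butter, x4 = servings of kidney beans, x5 = servings of kale.
Minimise 0.78x1 + 0.75x2 + 0.25x3 + 0.42x4 + 1x5 with:
  17x1 + 10x2 + 7x3 + 17x4 + 3x5 ≥ 19   (protein)
  2x4 + 46x5 ≥ 32   (vitamin C)
  0.9x2 + 1.8x3 + 12.3x4 + 2.4x5 ≥ 6.1   (fibre)
  x1, x2, x3, x4, x5 ≥ 0.
The cheapest feasible vertex uses only kidney beans, kale; cottage cheese, tofu, peanut butter are not used. Binding constraints: protein and vitamin C.
Solving gives x4 = 1.003, x5 = 0.6521.
Objective = 0.42·1.003 + 1·0.6521 = 1.0734.

£1.07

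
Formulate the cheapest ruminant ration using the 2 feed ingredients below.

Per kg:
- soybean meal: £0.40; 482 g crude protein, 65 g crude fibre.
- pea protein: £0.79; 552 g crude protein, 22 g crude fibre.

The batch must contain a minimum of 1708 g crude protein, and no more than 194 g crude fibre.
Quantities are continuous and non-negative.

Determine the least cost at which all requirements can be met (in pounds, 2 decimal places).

Treat it as an LP. Let x1 = kg of soybean meal, x2 = kg of pea protein.
min 0.4x1 + 0.79x2 s.t.:
  482x1 + 552x2 ≥ 1708   (crude protein)
  65x1 + 22x2 ≤ 194   (crude fibre)
  x1, x2 ≥ 0.
Both inputs are positive at the optimum. There the crude protein and crude fibre constraints are tight.
So soybean meal = 2.75 kg, pea protein = 0.6928 kg.
Objective = 0.4·2.75 + 0.79·0.6928 = 1.6473.

£1.65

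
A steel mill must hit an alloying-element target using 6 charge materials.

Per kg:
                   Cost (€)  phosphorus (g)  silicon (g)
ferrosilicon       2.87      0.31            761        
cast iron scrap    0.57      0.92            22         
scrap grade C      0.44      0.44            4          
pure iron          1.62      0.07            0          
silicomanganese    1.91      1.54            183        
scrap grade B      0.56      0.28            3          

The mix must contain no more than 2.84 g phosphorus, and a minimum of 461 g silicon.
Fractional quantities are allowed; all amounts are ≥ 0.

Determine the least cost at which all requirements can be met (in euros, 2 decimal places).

€1.74

Let x1 = kg of ferrosilicon, x2 = kg of cast iron scrap, x3 = kg of scrap grade C, x4 = kg of pure iron, x5 = kg of silicomanganese, x6 = kg of scrap grade B.
Minimize 2.87x1 + 0.57x2 + 0.44x3 + 1.62x4 + 1.91x5 + 0.56x6 subject to:
  0.31x1 + 0.92x2 + 0.44x3 + 0.07x4 + 1.54x5 + 0.28x6 ≤ 2.84   (phosphorus)
  761x1 + 22x2 + 4x3 + 183x5 + 3x6 ≥ 461   (silicon)
  x1, x2, x3, x4, x5, x6 ≥ 0.
At the optimum only ferrosilicon is positive (cast iron scrap, scrap grade C, pure iron, silicomanganese, scrap grade B = 0). The silicon requirement is met with equality.
Optimal quantities: ferrosilicon = 0.6058 kg.
Cost = 2.87·0.6058 = 1.7386.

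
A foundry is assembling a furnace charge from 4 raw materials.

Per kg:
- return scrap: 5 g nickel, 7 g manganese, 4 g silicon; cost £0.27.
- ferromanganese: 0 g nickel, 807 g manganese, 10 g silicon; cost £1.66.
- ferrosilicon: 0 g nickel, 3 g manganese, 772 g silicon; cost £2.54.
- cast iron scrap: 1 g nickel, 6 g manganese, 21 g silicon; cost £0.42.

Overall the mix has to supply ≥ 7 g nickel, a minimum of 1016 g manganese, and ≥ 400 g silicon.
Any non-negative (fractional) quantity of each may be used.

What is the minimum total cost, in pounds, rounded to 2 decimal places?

Let x1 = kg of return scrap, x2 = kg of ferromanganese, x3 = kg of ferrosilicon, x4 = kg of cast iron scrap.
Minimize 0.27x1 + 1.66x2 + 2.54x3 + 0.42x4 s.t.:
  5x1 + 1x4 ≥ 7   (nickel)
  7x1 + 807x2 + 3x3 + 6x4 ≥ 1016   (manganese)
  4x1 + 10x2 + 772x3 + 21x4 ≥ 400   (silicon)
  x1, x2, x3, x4 ≥ 0.
At the optimum only return scrap, ferromanganese, ferrosilicon are positive (cast iron scrap = 0). There the nickel, manganese, silicon constraints are tight.
So return scrap = 1.4 kg, ferromanganese = 1.245 kg, ferrosilicon = 0.4948 kg.
Total cost: 0.27·1.4 + 1.66·1.245 + 2.54·0.4948 = 3.7015.

£3.70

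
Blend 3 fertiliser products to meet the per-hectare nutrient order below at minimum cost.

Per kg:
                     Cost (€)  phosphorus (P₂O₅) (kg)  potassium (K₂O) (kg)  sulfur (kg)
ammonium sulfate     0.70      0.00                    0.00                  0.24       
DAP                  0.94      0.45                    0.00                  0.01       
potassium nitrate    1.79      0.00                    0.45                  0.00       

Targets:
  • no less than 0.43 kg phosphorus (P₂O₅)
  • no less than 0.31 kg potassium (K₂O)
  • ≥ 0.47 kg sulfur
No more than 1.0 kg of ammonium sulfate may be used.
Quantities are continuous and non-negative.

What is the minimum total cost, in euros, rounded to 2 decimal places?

Let x1 = kg of ammonium sulfate, x2 = kg of DAP, x3 = kg of potassium nitrate.
Minimize 0.7x1 + 0.94x2 + 1.79x3 s.t.:
  0.45x2 ≥ 0.43   (phosphorus (P₂O₅))
  0.45x3 ≥ 0.31   (potassium (K₂O))
  0.24x1 + 0.01x2 ≥ 0.47   (sulfur)
  x1 ≤ 1
  x1, x2, x3 ≥ 0.
All 3 inputs are positive at the optimum. Binding constraints: potassium (K₂O), sulfur, the ammonium sulfate cap.
Solving gives x1 = 1, x2 = 23, x3 = 0.6889.
Hence cost = 0.7·1 + 0.94·23 + 1.79·0.6889 = €23.5531.

€23.55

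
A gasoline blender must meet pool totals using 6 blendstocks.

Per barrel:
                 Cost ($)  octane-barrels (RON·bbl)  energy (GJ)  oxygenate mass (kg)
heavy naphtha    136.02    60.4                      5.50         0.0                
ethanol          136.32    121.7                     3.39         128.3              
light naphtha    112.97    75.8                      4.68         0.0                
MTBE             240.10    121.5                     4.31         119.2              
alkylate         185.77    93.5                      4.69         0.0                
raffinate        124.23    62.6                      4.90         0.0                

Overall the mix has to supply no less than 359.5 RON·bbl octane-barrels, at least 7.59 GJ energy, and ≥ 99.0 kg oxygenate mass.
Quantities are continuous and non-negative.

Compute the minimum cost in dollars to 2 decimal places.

$402.69

Treat it as an LP. Let x1 = barrels of heavy naphtha, x2 = barrels of ethanol, x3 = barrels of light naphtha, x4 = barrels of MTBE, x5 = barrels of alkylate, x6 = barrels of raffinate.
min 136.02x1 + 136.32x2 + 112.97x3 + 240.1x4 + 185.77x5 + 124.23x6 s.t.:
  60.4x1 + 121.7x2 + 75.8x3 + 121.5x4 + 93.5x5 + 62.6x6 ≥ 359.5   (octane-barrels)
  5.5x1 + 3.39x2 + 4.68x3 + 4.31x4 + 4.69x5 + 4.9x6 ≥ 7.59   (energy)
  128.3x2 + 119.2x4 ≥ 99   (oxygenate mass)
  x1, x2, x3, x4, x5, x6 ≥ 0.
At the optimum only ethanol is positive (heavy naphtha, light naphtha, MTBE, alkylate, raffinate = 0). The octane-barrels requirement is met with equality.
Solving gives x2 = 2.954.
Cost = 136.32·2.954 = 402.6893.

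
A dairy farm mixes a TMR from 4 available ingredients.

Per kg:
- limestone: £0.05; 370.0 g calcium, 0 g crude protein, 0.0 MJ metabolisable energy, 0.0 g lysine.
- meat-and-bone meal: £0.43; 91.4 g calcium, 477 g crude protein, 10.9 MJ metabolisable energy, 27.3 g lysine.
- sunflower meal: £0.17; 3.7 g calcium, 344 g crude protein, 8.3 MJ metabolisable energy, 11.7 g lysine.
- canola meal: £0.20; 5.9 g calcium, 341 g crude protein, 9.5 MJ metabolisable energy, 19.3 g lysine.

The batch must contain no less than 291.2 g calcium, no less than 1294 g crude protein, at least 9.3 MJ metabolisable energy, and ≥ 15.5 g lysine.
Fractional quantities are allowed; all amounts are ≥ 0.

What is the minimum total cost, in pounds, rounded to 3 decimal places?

Set it up as a linear program. Let x1 = kg of limestone, x2 = kg of meat-and-bone meal, x3 = kg of sunflower meal, x4 = kg of canola meal.
Minimise 0.05x1 + 0.43x2 + 0.17x3 + 0.2x4 s.t.:
  370x1 + 91.4x2 + 3.7x3 + 5.9x4 ≥ 291.2   (calcium)
  477x2 + 344x3 + 341x4 ≥ 1294   (crude protein)
  10.9x2 + 8.3x3 + 9.5x4 ≥ 9.3   (metabolisable energy)
  27.3x2 + 11.7x3 + 19.3x4 ≥ 15.5   (lysine)
  x1, x2, x3, x4 ≥ 0.
The minimum-cost mix takes nothing from meat-and-bone meal, canola meal — only limestone, sunflower meal. The calcium and crude protein requirements are met with equality.
Solving gives x1 = 0.7494, x3 = 3.762.
Objective = 0.05·0.7494 + 0.17·3.762 = 0.67701.

£0.677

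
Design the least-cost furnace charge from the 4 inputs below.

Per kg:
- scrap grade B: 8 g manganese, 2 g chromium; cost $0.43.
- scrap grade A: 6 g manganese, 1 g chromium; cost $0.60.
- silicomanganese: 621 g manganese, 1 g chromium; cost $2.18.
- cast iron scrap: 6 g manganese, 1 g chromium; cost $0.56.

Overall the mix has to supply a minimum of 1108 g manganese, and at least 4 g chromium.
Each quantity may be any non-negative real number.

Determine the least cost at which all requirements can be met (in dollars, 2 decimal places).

$4.34

Let x1 = kg of scrap grade B, x2 = kg of scrap grade A, x3 = kg of silicomanganese, x4 = kg of cast iron scrap.
Minimize 0.43x1 + 0.6x2 + 2.18x3 + 0.56x4 with:
  8x1 + 6x2 + 621x3 + 6x4 ≥ 1108   (manganese)
  2x1 + 1x2 + 1x3 + 1x4 ≥ 4   (chromium)
  x1, x2, x3, x4 ≥ 0.
The minimum-cost mix takes nothing from scrap grade A, cast iron scrap — only scrap grade B, silicomanganese. There the manganese and chromium constraints are tight.
That vertex is x1 = 1.115, x3 = 1.77.
Objective = 0.43·1.115 + 2.18·1.77 = 4.3381.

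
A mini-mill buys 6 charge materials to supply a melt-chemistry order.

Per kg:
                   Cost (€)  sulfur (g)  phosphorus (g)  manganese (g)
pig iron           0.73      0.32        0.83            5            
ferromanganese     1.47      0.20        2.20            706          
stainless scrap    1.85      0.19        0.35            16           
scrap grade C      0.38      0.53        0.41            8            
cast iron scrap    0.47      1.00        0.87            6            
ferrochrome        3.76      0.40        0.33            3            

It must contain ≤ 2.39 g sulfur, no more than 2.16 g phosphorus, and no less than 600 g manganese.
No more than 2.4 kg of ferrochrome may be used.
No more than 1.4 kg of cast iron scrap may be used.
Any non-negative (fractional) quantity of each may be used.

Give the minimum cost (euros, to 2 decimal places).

€1.25

Treat it as an LP. Let x1 = kg of pig iron, x2 = kg of ferromanganese, x3 = kg of stainless scrap, x4 = kg of scrap grade C, x5 = kg of cast iron scrap, x6 = kg of ferrochrome.
min 0.73x1 + 1.47x2 + 1.85x3 + 0.38x4 + 0.47x5 + 3.76x6 s.t.:
  0.32x1 + 0.2x2 + 0.19x3 + 0.53x4 + 1x5 + 0.4x6 ≤ 2.39   (sulfur)
  0.83x1 + 2.2x2 + 0.35x3 + 0.41x4 + 0.87x5 + 0.33x6 ≤ 2.16   (phosphorus)
  5x1 + 706x2 + 16x3 + 8x4 + 6x5 + 3x6 ≥ 600   (manganese)
  x6 ≤ 2.4
  x5 ≤ 1.4
  x1, x2, x3, x4, x5, x6 ≥ 0.
The minimum-cost mix takes nothing from pig iron, stainless scrap, scrap grade C, cast iron scrap, ferrochrome — only ferromanganese. Binding constraint: manganese.
So ferromanganese = 0.8499 kg.
Cost = 1.47·0.8499 = 1.2494.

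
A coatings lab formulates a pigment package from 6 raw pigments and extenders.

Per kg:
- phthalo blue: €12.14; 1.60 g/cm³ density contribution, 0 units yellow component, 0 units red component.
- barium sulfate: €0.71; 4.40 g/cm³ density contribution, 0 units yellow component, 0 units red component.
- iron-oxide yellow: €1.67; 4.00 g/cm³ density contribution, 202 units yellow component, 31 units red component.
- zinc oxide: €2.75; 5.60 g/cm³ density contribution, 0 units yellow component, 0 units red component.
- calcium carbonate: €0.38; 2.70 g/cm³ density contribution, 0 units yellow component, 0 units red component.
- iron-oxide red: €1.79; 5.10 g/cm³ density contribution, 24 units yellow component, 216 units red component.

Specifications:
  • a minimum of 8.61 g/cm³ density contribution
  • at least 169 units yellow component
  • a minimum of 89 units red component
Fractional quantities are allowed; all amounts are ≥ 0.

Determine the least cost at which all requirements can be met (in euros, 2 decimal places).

Let x1 = kg of phthalo blue, x2 = kg of barium sulfate, x3 = kg of iron-oxide yellow, x4 = kg of zinc oxide, x5 = kg of calcium carbonate, x6 = kg of iron-oxide red.
Minimise 12.14x1 + 0.71x2 + 1.67x3 + 2.75x4 + 0.38x5 + 1.79x6 subject to:
  1.6x1 + 4.4x2 + 4x3 + 5.6x4 + 2.7x5 + 5.1x6 ≥ 8.61   (density contribution)
  202x3 + 24x6 ≥ 169   (yellow component)
  31x3 + 216x6 ≥ 89   (red component)
  x1, x2, x3, x4, x5, x6 ≥ 0.
The optimal basis is {iron-oxide yellow, calcium carbonate, iron-oxide red}; phthalo blue, barium sulfate, zinc oxide drop out. The density contribution, yellow component, red component requirements are met with equality.
So iron-oxide yellow = 0.8013 kg, calcium carbonate = 1.441 kg, iron-oxide red = 0.297 kg.
Cost = 1.67·0.8013 + 0.38·1.441 + 1.79·0.297 = 2.4174.

€2.42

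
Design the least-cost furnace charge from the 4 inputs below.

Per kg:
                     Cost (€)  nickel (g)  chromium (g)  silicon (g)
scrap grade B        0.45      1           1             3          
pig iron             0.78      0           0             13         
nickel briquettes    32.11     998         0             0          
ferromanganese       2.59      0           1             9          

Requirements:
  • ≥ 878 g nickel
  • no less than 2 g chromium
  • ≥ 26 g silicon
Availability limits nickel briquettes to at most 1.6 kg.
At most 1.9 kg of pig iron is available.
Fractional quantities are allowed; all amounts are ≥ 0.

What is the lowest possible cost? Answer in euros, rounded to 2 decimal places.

€30.28

Treat it as an LP. Let x1 = kg of scrap grade B, x2 = kg of pig iron, x3 = kg of nickel briquettes, x4 = kg of ferromanganese.
Minimise 0.45x1 + 0.78x2 + 32.11x3 + 2.59x4 subject to:
  1x1 + 998x3 ≥ 878   (nickel)
  1x1 + 1x4 ≥ 2   (chromium)
  3x1 + 13x2 + 9x4 ≥ 26   (silicon)
  x3 ≤ 1.6
  x2 ≤ 1.9
  x1, x2, x3, x4 ≥ 0.
The cheapest feasible vertex uses only scrap grade B, pig iron, nickel briquettes; ferromanganese is not used. The nickel, chromium, silicon requirements are met with equality.
Optimal quantities: scrap grade B = 2 kg, pig iron = 1.5385 kg, nickel briquettes = 0.87776 kg.
Hence cost = 0.45·2 + 0.78·1.5385 + 32.11·0.87776 = €30.2849.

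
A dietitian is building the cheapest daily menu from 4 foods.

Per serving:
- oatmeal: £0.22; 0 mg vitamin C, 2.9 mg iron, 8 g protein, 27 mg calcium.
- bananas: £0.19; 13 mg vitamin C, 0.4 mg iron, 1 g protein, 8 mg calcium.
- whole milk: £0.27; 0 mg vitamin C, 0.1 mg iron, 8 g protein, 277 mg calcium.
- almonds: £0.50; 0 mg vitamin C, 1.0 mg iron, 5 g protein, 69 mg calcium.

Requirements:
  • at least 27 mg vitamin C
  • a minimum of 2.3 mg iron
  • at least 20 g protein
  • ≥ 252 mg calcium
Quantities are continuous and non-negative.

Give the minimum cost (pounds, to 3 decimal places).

This is a linear program. Let x1 = servings of oatmeal, x2 = servings of bananas, x3 = servings of whole milk, x4 = servings of almonds.
Minimise 0.22x1 + 0.19x2 + 0.27x3 + 0.5x4 with:
  13x2 ≥ 27   (vitamin C)
  2.9x1 + 0.4x2 + 0.1x3 + 1x4 ≥ 2.3   (iron)
  8x1 + 1x2 + 8x3 + 5x4 ≥ 20   (protein)
  27x1 + 8x2 + 277x3 + 69x4 ≥ 252   (calcium)
  x1, x2, x3, x4 ≥ 0.
The minimum-cost mix takes nothing from almonds — only oatmeal, bananas, whole milk. There the vitamin C, protein, calcium constraints are tight.
Solving gives x1 = 1.5408, x2 = 2.0769, x3 = 0.69958.
Cost = 0.22·1.5408 + 0.19·2.0769 + 0.27·0.69958 = 0.92247.

£0.922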